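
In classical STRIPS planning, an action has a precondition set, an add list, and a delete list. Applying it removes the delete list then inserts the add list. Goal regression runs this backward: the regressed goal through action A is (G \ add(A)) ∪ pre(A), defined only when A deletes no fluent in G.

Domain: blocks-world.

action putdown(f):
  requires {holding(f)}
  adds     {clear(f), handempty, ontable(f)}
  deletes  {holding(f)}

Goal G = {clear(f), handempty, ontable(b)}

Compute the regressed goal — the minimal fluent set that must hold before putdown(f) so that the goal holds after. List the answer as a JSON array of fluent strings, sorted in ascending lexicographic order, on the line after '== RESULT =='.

Regress:
  G ∩ del = {}  (empty — regression defined)
  G \ add = {clear(f), handempty, ontable(b)} \ {clear(f), handempty, ontable(f)} = {ontable(b)}
  ∪ pre   = {ontable(b)} ∪ {holding(f)}
          = {holding(f), ontable(b)}

== RESULT ==
["holding(f)", "ontable(b)"]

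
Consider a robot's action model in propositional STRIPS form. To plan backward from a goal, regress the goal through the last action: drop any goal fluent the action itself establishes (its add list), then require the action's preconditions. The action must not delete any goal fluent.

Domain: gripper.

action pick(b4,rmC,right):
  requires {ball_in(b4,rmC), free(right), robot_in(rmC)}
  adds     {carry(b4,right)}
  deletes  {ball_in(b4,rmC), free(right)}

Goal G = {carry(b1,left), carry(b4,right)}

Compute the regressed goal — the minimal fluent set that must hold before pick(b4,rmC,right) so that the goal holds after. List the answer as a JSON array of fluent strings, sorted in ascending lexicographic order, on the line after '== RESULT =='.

Compute (G \ add) ∪ pre:
  G ∩ del = {}  (empty — regression defined)
  G \ add = {carry(b1,left), carry(b4,right)} \ {carry(b4,right)} = {carry(b1,left)}
  ∪ pre   = {carry(b1,left)} ∪ {ball_in(b4,rmC), free(right), robot_in(rmC)}
          = {ball_in(b4,rmC), carry(b1,left), free(right), robot_in(rmC)}

== RESULT ==
["ball_in(b4,rmC)", "carry(b1,left)", "free(right)", "robot_in(rmC)"]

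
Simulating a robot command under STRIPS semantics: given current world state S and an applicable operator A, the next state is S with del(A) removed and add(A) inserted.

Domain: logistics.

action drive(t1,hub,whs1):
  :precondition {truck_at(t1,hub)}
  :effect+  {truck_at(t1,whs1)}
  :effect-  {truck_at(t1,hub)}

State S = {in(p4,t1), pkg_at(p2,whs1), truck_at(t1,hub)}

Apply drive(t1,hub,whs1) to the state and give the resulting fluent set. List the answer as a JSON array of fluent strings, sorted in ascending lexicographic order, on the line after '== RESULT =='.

Compute (S \ del) ∪ add:
  pre ⊆ S: {truck_at(t1,hub)} ⊆ S  — applicable
  S \ del = {in(p4,t1), pkg_at(p2,whs1)}
  ∪ add   = {in(p4,t1), pkg_at(p2,whs1), truck_at(t1,whs1)}

== RESULT ==
["in(p4,t1)", "pkg_at(p2,whs1)", "truck_at(t1,whs1)"]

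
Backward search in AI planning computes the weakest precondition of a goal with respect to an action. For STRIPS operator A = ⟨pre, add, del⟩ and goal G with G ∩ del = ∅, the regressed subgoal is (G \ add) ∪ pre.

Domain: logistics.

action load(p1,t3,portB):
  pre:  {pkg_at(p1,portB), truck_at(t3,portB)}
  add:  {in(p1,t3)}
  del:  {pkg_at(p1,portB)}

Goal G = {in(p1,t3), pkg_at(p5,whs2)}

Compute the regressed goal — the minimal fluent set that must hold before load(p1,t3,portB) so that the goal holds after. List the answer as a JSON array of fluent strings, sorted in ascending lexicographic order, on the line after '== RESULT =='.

Regress:
  G ∩ del = {}  (empty — regression defined)
  G \ add = {in(p1,t3), pkg_at(p5,whs2)} \ {in(p1,t3)} = {pkg_at(p5,whs2)}
  ∪ pre   = {pkg_at(p5,whs2)} ∪ {pkg_at(p1,portB), truck_at(t3,portB)}
          = {pkg_at(p1,portB), pkg_at(p5,whs2), truck_at(t3,portB)}

== RESULT ==
["pkg_at(p1,portB)", "pkg_at(p5,whs2)", "truck_at(t3,portB)"]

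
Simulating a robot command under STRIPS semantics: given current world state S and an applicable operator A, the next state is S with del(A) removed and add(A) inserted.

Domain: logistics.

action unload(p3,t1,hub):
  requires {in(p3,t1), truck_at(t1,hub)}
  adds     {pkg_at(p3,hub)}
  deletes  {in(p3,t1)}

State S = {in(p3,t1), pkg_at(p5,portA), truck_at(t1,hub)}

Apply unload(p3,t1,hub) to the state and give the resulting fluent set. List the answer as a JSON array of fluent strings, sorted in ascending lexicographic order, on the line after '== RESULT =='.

Compute (S \ del) ∪ add:
  pre ⊆ S: {in(p3,t1), truck_at(t1,hub)} ⊆ S  — applicable
  S \ del = {pkg_at(p5,portA), truck_at(t1,hub)}
  ∪ add   = {pkg_at(p3,hub), pkg_at(p5,portA), truck_at(t1,hub)}

== RESULT ==
["pkg_at(p3,hub)", "pkg_at(p5,portA)", "truck_at(t1,hub)"]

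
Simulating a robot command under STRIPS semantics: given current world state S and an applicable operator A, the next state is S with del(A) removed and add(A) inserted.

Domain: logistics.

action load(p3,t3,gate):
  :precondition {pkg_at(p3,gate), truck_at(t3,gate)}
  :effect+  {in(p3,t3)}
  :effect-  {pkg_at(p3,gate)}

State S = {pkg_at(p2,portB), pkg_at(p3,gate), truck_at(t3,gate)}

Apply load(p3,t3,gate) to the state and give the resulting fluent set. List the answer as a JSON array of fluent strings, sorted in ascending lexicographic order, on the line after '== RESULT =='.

Compute (S \ del) ∪ add:
  pre ⊆ S: {pkg_at(p3,gate), truck_at(t3,gate)} ⊆ S  — applicable
  S \ del = {pkg_at(p2,portB), truck_at(t3,gate)}
  ∪ add   = {in(p3,t3), pkg_at(p2,portB), truck_at(t3,gate)}

== RESULT ==
["in(p3,t3)", "pkg_at(p2,portB)", "truck_at(t3,gate)"]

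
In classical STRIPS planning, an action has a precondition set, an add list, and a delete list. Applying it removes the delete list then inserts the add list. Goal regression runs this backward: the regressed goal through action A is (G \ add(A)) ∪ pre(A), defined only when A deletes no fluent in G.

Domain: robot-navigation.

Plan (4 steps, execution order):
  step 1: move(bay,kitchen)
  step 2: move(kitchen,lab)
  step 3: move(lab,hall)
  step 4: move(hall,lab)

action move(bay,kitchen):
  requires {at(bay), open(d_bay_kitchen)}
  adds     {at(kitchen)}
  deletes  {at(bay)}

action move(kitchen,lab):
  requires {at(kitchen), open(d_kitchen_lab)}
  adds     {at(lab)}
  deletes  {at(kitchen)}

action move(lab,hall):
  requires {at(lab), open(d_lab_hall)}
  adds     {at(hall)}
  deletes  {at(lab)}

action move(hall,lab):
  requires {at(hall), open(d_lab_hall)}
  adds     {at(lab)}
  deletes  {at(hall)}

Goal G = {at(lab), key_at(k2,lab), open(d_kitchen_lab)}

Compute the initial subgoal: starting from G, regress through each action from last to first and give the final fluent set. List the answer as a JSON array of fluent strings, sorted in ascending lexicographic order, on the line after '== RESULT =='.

Work backward from the goal:
  through step 4 (move(hall,lab)): drop {at(lab)}, keep {key_at(k2,lab), open(d_kitchen_lab)}, require {at(hall), open(d_lab_hall)}
    → {at(hall), key_at(k2,lab), open(d_kitchen_lab), open(d_lab_hall)}
  through step 3 (move(lab,hall)): drop {at(hall)}, keep {key_at(k2,lab), open(d_kitchen_lab), open(d_lab_hall)}, require {at(lab), open(d_lab_hall)}
    → {at(lab), key_at(k2,lab), open(d_kitchen_lab), open(d_lab_hall)}
  through step 2 (move(kitchen,lab)): drop {at(lab)}, keep {key_at(k2,lab), open(d_kitchen_lab), open(d_lab_hall)}, require {at(kitchen), open(d_kitchen_lab)}
    → {at(kitchen), key_at(k2,lab), open(d_kitchen_lab), open(d_lab_hall)}
  through step 1 (move(bay,kitchen)): drop {at(kitchen)}, keep {key_at(k2,lab), open(d_kitchen_lab), open(d_lab_hall)}, require {at(bay), open(d_bay_kitchen)}
    → {at(bay), key_at(k2,lab), open(d_bay_kitchen), open(d_kitchen_lab), open(d_lab_hall)}

== RESULT ==
["at(bay)", "key_at(k2,lab)", "open(d_bay_kitchen)", "open(d_kitchen_lab)", "open(d_lab_hall)"]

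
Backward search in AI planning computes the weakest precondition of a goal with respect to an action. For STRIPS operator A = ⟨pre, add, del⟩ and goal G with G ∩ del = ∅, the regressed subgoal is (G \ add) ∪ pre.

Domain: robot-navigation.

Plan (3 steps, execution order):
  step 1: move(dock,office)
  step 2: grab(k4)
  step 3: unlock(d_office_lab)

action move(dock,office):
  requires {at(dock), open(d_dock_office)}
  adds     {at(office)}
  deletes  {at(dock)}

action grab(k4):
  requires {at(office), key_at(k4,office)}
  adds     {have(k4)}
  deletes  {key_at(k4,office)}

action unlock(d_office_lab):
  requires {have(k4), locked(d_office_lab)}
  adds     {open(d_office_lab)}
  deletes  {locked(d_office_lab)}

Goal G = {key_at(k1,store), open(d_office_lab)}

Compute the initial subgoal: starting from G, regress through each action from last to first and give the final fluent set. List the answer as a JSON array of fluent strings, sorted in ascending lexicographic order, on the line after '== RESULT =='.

Regress step by step:
  through step 3 (unlock(d_office_lab)): drop {open(d_office_lab)}, keep {key_at(k1,store)}, require {have(k4), locked(d_office_lab)}
    → {have(k4), key_at(k1,store), locked(d_office_lab)}
  through step 2 (grab(k4)): drop {have(k4)}, keep {key_at(k1,store), locked(d_office_lab)}, require {at(office), key_at(k4,office)}
    → {at(office), key_at(k1,store), key_at(k4,office), locked(d_office_lab)}
  through step 1 (move(dock,office)): drop {at(office)}, keep {key_at(k1,store), key_at(k4,office), locked(d_office_lab)}, require {at(dock), open(d_dock_office)}
    → {at(dock), key_at(k1,store), key_at(k4,office), locked(d_office_lab), open(d_dock_office)}

== RESULT ==
["at(dock)", "key_at(k1,store)", "key_at(k4,office)", "locked(d_office_lab)", "open(d_dock_office)"]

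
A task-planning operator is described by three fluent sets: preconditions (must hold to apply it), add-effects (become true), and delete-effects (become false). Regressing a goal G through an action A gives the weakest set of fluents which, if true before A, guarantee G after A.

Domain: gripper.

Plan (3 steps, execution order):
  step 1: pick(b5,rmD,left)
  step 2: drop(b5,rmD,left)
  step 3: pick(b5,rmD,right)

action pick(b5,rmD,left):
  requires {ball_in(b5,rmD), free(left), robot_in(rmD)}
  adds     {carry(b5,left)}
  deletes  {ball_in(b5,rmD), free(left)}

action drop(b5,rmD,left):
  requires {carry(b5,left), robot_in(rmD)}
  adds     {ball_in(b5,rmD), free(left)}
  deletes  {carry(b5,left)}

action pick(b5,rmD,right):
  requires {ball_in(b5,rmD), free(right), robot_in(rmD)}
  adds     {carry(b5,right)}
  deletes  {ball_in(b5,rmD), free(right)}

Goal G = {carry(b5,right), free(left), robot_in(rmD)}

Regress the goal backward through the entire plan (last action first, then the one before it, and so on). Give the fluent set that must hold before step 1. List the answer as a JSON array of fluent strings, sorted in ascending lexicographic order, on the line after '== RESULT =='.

Regress step by step:
  through step 3 (pick(b5,rmD,right)): drop {carry(b5,right)}, keep {free(left), robot_in(rmD)}, require {ball_in(b5,rmD), free(right), robot_in(rmD)}
    → {ball_in(b5,rmD), free(left), free(right), robot_in(rmD)}
  through step 2 (drop(b5,rmD,left)): drop {ball_in(b5,rmD), free(left)}, keep {free(right), robot_in(rmD)}, require {carry(b5,left), robot_in(rmD)}
    → {carry(b5,left), free(right), robot_in(rmD)}
  through step 1 (pick(b5,rmD,left)): drop {carry(b5,left)}, keep {free(right), robot_in(rmD)}, require {ball_in(b5,rmD), free(left), robot_in(rmD)}
    → {ball_in(b5,rmD), free(left), free(right), robot_in(rmD)}

== RESULT ==
["ball_in(b5,rmD)", "free(left)", "free(right)", "robot_in(rmD)"]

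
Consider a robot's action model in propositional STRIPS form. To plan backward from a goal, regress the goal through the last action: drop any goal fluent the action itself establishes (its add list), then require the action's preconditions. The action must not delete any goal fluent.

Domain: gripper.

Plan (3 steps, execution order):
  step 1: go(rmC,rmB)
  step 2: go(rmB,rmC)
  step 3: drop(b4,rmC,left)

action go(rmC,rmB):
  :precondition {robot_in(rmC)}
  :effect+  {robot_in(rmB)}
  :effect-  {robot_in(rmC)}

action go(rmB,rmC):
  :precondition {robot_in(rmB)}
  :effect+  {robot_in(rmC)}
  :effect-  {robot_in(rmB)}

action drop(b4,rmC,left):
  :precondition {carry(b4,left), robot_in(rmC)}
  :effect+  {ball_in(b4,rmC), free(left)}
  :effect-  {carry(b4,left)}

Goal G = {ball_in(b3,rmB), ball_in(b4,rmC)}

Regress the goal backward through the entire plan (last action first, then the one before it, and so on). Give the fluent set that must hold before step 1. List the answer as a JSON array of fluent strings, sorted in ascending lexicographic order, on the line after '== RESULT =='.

Regress step by step:
  through step 3 (drop(b4,rmC,left)): drop {ball_in(b4,rmC)}, keep {ball_in(b3,rmB)}, require {carry(b4,left), robot_in(rmC)}
    → {ball_in(b3,rmB), carry(b4,left), robot_in(rmC)}
  through step 2 (go(rmB,rmC)): drop {robot_in(rmC)}, keep {ball_in(b3,rmB), carry(b4,left)}, require {robot_in(rmB)}
    → {ball_in(b3,rmB), carry(b4,left), robot_in(rmB)}
  through step 1 (go(rmC,rmB)): drop {robot_in(rmB)}, keep {ball_in(b3,rmB), carry(b4,left)}, require {robot_in(rmC)}
    → {ball_in(b3,rmB), carry(b4,left), robot_in(rmC)}

== RESULT ==
["ball_in(b3,rmB)", "carry(b4,left)", "robot_in(rmC)"]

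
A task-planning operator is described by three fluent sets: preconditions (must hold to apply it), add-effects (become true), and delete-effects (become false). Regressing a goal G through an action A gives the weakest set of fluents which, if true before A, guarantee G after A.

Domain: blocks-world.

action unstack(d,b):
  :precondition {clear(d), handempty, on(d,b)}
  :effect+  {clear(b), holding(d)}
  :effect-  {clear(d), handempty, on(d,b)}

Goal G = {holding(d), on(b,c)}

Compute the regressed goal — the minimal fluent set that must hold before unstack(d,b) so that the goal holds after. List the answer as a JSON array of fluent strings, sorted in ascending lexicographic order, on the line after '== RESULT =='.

Regress:
  G ∩ del = {}  (empty — regression defined)
  G \ add = {holding(d), on(b,c)} \ {clear(b), holding(d)} = {on(b,c)}
  ∪ pre   = {on(b,c)} ∪ {clear(d), handempty, on(d,b)}
          = {clear(d), handempty, on(b,c), on(d,b)}

== RESULT ==
["clear(d)", "handempty", "on(b,c)", "on(d,b)"]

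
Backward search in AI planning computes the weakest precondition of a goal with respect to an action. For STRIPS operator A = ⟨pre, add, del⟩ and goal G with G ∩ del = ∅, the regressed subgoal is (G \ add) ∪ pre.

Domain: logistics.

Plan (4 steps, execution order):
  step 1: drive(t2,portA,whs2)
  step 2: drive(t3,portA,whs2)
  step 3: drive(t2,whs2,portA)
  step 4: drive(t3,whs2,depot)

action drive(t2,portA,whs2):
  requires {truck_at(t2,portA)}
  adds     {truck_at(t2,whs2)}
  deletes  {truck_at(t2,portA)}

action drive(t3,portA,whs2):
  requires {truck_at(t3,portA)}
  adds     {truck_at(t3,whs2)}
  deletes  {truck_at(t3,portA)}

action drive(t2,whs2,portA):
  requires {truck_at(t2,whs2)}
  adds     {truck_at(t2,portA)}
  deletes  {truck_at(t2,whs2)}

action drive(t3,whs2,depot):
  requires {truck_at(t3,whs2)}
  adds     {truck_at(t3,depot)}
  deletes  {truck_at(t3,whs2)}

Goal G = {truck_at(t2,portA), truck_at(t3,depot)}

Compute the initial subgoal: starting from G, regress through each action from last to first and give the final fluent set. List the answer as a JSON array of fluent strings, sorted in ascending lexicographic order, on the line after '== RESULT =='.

Work backward from the goal:
  through step 4 (drive(t3,whs2,depot)): drop {truck_at(t3,depot)}, keep {truck_at(t2,portA)}, require {truck_at(t3,whs2)}
    → {truck_at(t2,portA), truck_at(t3,whs2)}
  through step 3 (drive(t2,whs2,portA)): drop {truck_at(t2,portA)}, keep {truck_at(t3,whs2)}, require {truck_at(t2,whs2)}
    → {truck_at(t2,whs2), truck_at(t3,whs2)}
  through step 2 (drive(t3,portA,whs2)): drop {truck_at(t3,whs2)}, keep {truck_at(t2,whs2)}, require {truck_at(t3,portA)}
    → {truck_at(t2,whs2), truck_at(t3,portA)}
  through step 1 (drive(t2,portA,whs2)): drop {truck_at(t2,whs2)}, keep {truck_at(t3,portA)}, require {truck_at(t2,portA)}
    → {truck_at(t2,portA), truck_at(t3,portA)}

== RESULT ==
["truck_at(t2,portA)", "truck_at(t3,portA)"]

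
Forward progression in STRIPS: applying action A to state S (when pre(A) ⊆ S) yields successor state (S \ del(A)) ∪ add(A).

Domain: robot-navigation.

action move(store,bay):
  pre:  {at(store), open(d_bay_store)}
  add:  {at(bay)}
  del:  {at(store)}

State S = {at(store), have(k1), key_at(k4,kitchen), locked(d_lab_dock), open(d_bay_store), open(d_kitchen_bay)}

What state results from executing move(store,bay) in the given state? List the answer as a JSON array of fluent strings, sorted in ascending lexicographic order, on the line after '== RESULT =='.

Compute (S \ del) ∪ add:
  pre ⊆ S: {at(store), open(d_bay_store)} ⊆ S  — applicable
  S \ del = {have(k1), key_at(k4,kitchen), locked(d_lab_dock), open(d_bay_store), open(d_kitchen_bay)}
  ∪ add   = {at(bay), have(k1), key_at(k4,kitchen), locked(d_lab_dock), open(d_bay_store), open(d_kitchen_bay)}

== RESULT ==
["at(bay)", "have(k1)", "key_at(k4,kitchen)", "locked(d_lab_dock)", "open(d_bay_store)", "open(d_kitchen_bay)"]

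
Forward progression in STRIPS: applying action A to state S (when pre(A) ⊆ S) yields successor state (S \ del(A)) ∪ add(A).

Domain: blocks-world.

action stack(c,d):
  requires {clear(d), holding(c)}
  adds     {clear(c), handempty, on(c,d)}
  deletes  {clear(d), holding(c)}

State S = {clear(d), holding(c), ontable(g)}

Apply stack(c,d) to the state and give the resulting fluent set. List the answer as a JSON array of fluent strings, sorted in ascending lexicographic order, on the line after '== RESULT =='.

Compute (S \ del) ∪ add:
  pre ⊆ S: {clear(d), holding(c)} ⊆ S  — applicable
  S \ del = {ontable(g)}
  ∪ add   = {clear(c), handempty, on(c,d), ontable(g)}

== RESULT ==
["clear(c)", "handempty", "on(c,d)", "ontable(g)"]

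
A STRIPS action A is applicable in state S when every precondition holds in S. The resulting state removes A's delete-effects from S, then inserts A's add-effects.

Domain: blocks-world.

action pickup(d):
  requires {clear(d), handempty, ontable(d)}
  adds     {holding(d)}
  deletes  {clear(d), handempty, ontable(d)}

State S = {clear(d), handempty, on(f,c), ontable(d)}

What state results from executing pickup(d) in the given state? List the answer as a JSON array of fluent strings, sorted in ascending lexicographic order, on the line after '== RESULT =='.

Compute (S \ del) ∪ add:
  pre ⊆ S: {clear(d), handempty, ontable(d)} ⊆ S  — applicable
  S \ del = {on(f,c)}
  ∪ add   = {holding(d), on(f,c)}

== RESULT ==
["holding(d)", "on(f,c)"]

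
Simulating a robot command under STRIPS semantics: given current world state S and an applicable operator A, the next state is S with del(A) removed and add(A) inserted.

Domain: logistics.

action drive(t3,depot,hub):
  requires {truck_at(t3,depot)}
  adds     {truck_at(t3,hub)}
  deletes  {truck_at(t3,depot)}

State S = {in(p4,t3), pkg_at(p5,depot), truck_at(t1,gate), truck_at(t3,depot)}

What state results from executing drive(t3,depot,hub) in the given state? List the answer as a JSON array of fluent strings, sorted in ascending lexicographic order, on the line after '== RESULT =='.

Progress:
  pre ⊆ S: {truck_at(t3,depot)} ⊆ S  — applicable
  S \ del = {in(p4,t3), pkg_at(p5,depot), truck_at(t1,gate)}
  ∪ add   = {in(p4,t3), pkg_at(p5,depot), truck_at(t1,gate), truck_at(t3,hub)}

== RESULT ==
["in(p4,t3)", "pkg_at(p5,depot)", "truck_at(t1,gate)", "truck_at(t3,hub)"]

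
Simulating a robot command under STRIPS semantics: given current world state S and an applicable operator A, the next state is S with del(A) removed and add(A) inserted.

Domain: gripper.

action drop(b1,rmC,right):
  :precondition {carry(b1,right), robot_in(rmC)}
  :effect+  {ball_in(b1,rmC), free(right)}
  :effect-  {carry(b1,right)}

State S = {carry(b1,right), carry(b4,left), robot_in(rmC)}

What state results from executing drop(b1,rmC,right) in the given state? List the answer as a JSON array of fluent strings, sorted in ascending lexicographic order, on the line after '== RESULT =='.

Compute (S \ del) ∪ add:
  pre ⊆ S: {carry(b1,right), robot_in(rmC)} ⊆ S  — applicable
  S \ del = {carry(b4,left), robot_in(rmC)}
  ∪ add   = {ball_in(b1,rmC), carry(b4,left), free(right), robot_in(rmC)}

== RESULT ==
["ball_in(b1,rmC)", "carry(b4,left)", "free(right)", "robot_in(rmC)"]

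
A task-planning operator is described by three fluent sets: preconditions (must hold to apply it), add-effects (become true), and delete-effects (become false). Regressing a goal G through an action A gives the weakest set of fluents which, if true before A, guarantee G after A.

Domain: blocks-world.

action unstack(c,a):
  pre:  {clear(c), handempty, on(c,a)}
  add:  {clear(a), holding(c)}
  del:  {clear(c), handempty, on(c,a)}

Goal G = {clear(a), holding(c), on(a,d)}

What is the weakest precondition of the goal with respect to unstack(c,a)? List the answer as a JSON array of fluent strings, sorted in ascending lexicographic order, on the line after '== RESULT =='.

Regress:
  G ∩ del = {}  (empty — regression defined)
  G \ add = {clear(a), holding(c), on(a,d)} \ {clear(a), holding(c)} = {on(a,d)}
  ∪ pre   = {on(a,d)} ∪ {clear(c), handempty, on(c,a)}
          = {clear(c), handempty, on(a,d), on(c,a)}

== RESULT ==
["clear(c)", "handempty", "on(a,d)", "on(c,a)"]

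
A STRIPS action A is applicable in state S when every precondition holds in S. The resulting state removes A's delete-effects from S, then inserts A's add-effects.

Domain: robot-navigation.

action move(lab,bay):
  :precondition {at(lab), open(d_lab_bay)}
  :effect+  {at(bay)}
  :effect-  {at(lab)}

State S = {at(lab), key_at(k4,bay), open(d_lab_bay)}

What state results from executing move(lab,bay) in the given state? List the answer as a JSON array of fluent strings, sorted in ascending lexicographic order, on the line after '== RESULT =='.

Compute (S \ del) ∪ add:
  pre ⊆ S: {at(lab), open(d_lab_bay)} ⊆ S  — applicable
  S \ del = {key_at(k4,bay), open(d_lab_bay)}
  ∪ add   = {at(bay), key_at(k4,bay), open(d_lab_bay)}

== RESULT ==
["at(bay)", "key_at(k4,bay)", "open(d_lab_bay)"]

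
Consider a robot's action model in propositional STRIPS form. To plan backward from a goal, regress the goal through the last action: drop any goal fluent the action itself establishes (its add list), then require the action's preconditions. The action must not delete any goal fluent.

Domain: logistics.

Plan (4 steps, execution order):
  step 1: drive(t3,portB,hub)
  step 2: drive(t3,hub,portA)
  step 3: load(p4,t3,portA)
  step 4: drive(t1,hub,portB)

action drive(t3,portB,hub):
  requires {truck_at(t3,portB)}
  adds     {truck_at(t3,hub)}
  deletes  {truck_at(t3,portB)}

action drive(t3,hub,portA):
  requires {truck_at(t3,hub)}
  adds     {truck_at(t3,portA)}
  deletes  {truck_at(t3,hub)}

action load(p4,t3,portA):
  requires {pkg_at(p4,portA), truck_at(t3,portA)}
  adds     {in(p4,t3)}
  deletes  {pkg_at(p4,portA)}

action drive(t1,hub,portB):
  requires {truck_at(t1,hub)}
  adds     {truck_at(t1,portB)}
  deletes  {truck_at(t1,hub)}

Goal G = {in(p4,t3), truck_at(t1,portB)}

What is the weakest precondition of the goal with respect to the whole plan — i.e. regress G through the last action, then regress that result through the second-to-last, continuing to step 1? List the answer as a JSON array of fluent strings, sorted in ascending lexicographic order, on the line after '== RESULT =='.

Work backward from the goal:
  through step 4 (drive(t1,hub,portB)): drop {truck_at(t1,portB)}, keep {in(p4,t3)}, require {truck_at(t1,hub)}
    → {in(p4,t3), truck_at(t1,hub)}
  through step 3 (load(p4,t3,portA)): drop {in(p4,t3)}, keep {truck_at(t1,hub)}, require {pkg_at(p4,portA), truck_at(t3,portA)}
    → {pkg_at(p4,portA), truck_at(t1,hub), truck_at(t3,portA)}
  through step 2 (drive(t3,hub,portA)): drop {truck_at(t3,portA)}, keep {pkg_at(p4,portA), truck_at(t1,hub)}, require {truck_at(t3,hub)}
    → {pkg_at(p4,portA), truck_at(t1,hub), truck_at(t3,hub)}
  through step 1 (drive(t3,portB,hub)): drop {truck_at(t3,hub)}, keep {pkg_at(p4,portA), truck_at(t1,hub)}, require {truck_at(t3,portB)}
    → {pkg_at(p4,portA), truck_at(t1,hub), truck_at(t3,portB)}

== RESULT ==
["pkg_at(p4,portA)", "truck_at(t1,hub)", "truck_at(t3,portB)"]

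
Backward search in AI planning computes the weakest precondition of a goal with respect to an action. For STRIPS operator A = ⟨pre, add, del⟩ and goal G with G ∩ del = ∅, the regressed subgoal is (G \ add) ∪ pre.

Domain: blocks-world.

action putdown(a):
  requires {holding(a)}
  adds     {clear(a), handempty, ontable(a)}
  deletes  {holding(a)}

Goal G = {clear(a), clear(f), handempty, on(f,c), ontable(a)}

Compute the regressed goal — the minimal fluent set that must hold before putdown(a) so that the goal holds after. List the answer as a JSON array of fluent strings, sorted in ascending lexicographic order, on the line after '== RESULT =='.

Regress:
  G ∩ del = {}  (empty — regression defined)
  G \ add = {clear(a), clear(f), handempty, on(f,c), ontable(a)} \ {clear(a), handempty, ontable(a)} = {clear(f), on(f,c)}
  ∪ pre   = {clear(f), on(f,c)} ∪ {holding(a)}
          = {clear(f), holding(a), on(f,c)}

== RESULT ==
["clear(f)", "holding(a)", "on(f,c)"]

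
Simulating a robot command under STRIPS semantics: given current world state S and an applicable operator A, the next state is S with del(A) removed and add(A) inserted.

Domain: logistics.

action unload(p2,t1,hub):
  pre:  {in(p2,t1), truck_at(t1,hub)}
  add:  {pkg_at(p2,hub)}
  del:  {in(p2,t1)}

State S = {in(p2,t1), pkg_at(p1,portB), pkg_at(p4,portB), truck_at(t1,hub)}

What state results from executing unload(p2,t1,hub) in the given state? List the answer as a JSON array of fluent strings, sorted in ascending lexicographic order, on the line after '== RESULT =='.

Compute (S \ del) ∪ add:
  pre ⊆ S: {in(p2,t1), truck_at(t1,hub)} ⊆ S  — applicable
  S \ del = {pkg_at(p1,portB), pkg_at(p4,portB), truck_at(t1,hub)}
  ∪ add   = {pkg_at(p1,portB), pkg_at(p2,hub), pkg_at(p4,portB), truck_at(t1,hub)}

== RESULT ==
["pkg_at(p1,portB)", "pkg_at(p2,hub)", "pkg_at(p4,portB)", "truck_at(t1,hub)"]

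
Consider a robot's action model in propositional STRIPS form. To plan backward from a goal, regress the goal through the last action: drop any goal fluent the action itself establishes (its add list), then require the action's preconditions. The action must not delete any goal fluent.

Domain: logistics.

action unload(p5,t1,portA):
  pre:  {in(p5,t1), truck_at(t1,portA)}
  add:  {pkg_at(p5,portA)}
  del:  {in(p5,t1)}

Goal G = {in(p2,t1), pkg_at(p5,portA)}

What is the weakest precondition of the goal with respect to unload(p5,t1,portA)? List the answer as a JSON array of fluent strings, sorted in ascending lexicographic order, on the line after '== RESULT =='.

Regress:
  G ∩ del = {}  (empty — regression defined)
  G \ add = {in(p2,t1), pkg_at(p5,portA)} \ {pkg_at(p5,portA)} = {in(p2,t1)}
  ∪ pre   = {in(p2,t1)} ∪ {in(p5,t1), truck_at(t1,portA)}
          = {in(p2,t1), in(p5,t1), truck_at(t1,portA)}

== RESULT ==
["in(p2,t1)", "in(p5,t1)", "truck_at(t1,portA)"]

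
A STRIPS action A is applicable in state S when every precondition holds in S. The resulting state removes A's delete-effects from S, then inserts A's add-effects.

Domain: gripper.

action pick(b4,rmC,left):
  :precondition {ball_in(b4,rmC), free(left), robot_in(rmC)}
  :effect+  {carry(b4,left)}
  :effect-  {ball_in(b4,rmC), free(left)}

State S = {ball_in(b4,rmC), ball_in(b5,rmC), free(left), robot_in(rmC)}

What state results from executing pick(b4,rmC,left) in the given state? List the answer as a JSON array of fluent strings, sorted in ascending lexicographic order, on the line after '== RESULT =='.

Compute (S \ del) ∪ add:
  pre ⊆ S: {ball_in(b4,rmC), free(left), robot_in(rmC)} ⊆ S  — applicable
  S \ del = {ball_in(b5,rmC), robot_in(rmC)}
  ∪ add   = {ball_in(b5,rmC), carry(b4,left), robot_in(rmC)}

== RESULT ==
["ball_in(b5,rmC)", "carry(b4,left)", "robot_in(rmC)"]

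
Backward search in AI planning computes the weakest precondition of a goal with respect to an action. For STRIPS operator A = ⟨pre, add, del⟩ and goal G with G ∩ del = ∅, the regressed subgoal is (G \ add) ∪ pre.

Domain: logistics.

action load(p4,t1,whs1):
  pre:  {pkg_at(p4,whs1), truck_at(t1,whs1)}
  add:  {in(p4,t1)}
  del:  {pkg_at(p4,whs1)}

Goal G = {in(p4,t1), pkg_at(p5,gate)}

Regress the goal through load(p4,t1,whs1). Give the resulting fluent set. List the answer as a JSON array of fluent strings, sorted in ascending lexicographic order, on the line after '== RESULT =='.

Compute (G \ add) ∪ pre:
  G ∩ del = {}  (empty — regression defined)
  G \ add = {in(p4,t1), pkg_at(p5,gate)} \ {in(p4,t1)} = {pkg_at(p5,gate)}
  ∪ pre   = {pkg_at(p5,gate)} ∪ {pkg_at(p4,whs1), truck_at(t1,whs1)}
          = {pkg_at(p4,whs1), pkg_at(p5,gate), truck_at(t1,whs1)}

== RESULT ==
["pkg_at(p4,whs1)", "pkg_at(p5,gate)", "truck_at(t1,whs1)"]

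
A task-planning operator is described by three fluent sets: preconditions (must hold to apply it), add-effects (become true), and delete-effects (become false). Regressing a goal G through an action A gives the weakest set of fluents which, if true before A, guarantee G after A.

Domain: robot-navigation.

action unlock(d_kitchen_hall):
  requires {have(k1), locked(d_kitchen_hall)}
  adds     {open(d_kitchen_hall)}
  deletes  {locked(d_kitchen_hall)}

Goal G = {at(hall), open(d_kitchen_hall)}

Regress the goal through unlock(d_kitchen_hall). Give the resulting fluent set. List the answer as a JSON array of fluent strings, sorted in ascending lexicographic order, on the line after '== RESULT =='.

Compute (G \ add) ∪ pre:
  G ∩ del = {}  (empty — regression defined)
  G \ add = {at(hall), open(d_kitchen_hall)} \ {open(d_kitchen_hall)} = {at(hall)}
  ∪ pre   = {at(hall)} ∪ {have(k1), locked(d_kitchen_hall)}
          = {at(hall), have(k1), locked(d_kitchen_hall)}

== RESULT ==
["at(hall)", "have(k1)", "locked(d_kitchen_hall)"]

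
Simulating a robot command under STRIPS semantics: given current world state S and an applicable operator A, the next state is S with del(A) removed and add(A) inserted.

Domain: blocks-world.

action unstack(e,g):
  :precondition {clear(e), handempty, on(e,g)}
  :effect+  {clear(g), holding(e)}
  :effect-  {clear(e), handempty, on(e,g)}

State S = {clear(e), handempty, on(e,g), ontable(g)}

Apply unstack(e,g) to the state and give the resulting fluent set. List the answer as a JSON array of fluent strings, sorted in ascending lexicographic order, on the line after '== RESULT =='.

Compute (S \ del) ∪ add:
  pre ⊆ S: {clear(e), handempty, on(e,g)} ⊆ S  — applicable
  S \ del = {ontable(g)}
  ∪ add   = {clear(g), holding(e), ontable(g)}

== RESULT ==
["clear(g)", "holding(e)", "ontable(g)"]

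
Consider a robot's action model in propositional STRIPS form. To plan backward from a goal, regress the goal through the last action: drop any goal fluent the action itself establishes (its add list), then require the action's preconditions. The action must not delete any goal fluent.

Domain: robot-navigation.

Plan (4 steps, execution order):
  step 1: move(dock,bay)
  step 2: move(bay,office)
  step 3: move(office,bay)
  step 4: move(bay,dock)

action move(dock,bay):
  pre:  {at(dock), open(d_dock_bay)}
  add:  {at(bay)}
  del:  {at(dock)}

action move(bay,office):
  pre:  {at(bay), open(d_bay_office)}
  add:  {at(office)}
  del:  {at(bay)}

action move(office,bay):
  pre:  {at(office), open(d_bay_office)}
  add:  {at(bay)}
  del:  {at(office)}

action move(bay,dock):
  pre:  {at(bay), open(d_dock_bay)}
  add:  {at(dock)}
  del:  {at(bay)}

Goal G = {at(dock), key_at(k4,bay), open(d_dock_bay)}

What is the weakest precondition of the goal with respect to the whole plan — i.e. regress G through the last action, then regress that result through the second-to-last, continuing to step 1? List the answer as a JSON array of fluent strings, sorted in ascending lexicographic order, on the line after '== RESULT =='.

Regress step by step:
  through step 4 (move(bay,dock)): drop {at(dock)}, keep {key_at(k4,bay), open(d_dock_bay)}, require {at(bay), open(d_dock_bay)}
    → {at(bay), key_at(k4,bay), open(d_dock_bay)}
  through step 3 (move(office,bay)): drop {at(bay)}, keep {key_at(k4,bay), open(d_dock_bay)}, require {at(office), open(d_bay_office)}
    → {at(office), key_at(k4,bay), open(d_bay_office), open(d_dock_bay)}
  through step 2 (move(bay,office)): drop {at(office)}, keep {key_at(k4,bay), open(d_bay_office), open(d_dock_bay)}, require {at(bay), open(d_bay_office)}
    → {at(bay), key_at(k4,bay), open(d_bay_office), open(d_dock_bay)}
  through step 1 (move(dock,bay)): drop {at(bay)}, keep {key_at(k4,bay), open(d_bay_office), open(d_dock_bay)}, require {at(dock), open(d_dock_bay)}
    → {at(dock), key_at(k4,bay), open(d_bay_office), open(d_dock_bay)}

== RESULT ==
["at(dock)", "key_at(k4,bay)", "open(d_bay_office)", "open(d_dock_bay)"]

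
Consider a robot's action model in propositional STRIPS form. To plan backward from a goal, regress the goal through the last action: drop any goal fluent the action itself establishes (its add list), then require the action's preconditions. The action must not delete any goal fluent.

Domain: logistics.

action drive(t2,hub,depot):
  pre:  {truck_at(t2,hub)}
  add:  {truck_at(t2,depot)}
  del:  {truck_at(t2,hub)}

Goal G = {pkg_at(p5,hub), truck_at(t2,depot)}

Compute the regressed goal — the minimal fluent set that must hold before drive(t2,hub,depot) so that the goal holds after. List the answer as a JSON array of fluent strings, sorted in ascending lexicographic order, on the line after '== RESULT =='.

Regress:
  G ∩ del = {}  (empty — regression defined)
  G \ add = {pkg_at(p5,hub), truck_at(t2,depot)} \ {truck_at(t2,depot)} = {pkg_at(p5,hub)}
  ∪ pre   = {pkg_at(p5,hub)} ∪ {truck_at(t2,hub)}
          = {pkg_at(p5,hub), truck_at(t2,hub)}

== RESULT ==
["pkg_at(p5,hub)", "truck_at(t2,hub)"]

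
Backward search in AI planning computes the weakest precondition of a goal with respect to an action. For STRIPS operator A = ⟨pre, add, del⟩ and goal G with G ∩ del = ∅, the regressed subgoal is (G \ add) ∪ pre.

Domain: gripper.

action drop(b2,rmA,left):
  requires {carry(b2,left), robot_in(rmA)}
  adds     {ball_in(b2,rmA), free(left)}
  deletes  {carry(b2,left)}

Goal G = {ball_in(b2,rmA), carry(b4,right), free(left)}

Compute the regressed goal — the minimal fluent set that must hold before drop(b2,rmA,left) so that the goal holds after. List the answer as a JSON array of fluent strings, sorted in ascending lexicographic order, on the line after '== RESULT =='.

Regress:
  G ∩ del = {}  (empty — regression defined)
  G \ add = {ball_in(b2,rmA), carry(b4,right), free(left)} \ {ball_in(b2,rmA), free(left)} = {carry(b4,right)}
  ∪ pre   = {carry(b4,right)} ∪ {carry(b2,left), robot_in(rmA)}
          = {carry(b2,left), carry(b4,right), robot_in(rmA)}

== RESULT ==
["carry(b2,left)", "carry(b4,right)", "robot_in(rmA)"]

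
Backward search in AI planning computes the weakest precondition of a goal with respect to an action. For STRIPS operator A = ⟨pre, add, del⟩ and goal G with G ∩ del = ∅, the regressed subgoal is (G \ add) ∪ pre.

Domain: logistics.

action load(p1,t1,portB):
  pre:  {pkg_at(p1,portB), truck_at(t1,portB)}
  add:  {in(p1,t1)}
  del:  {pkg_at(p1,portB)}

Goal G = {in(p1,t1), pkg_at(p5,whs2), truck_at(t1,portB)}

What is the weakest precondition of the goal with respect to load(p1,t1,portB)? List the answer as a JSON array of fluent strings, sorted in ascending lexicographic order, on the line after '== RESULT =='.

Compute (G \ add) ∪ pre:
  G ∩ del = {}  (empty — regression defined)
  G \ add = {in(p1,t1), pkg_at(p5,whs2), truck_at(t1,portB)} \ {in(p1,t1)} = {pkg_at(p5,whs2), truck_at(t1,portB)}
  ∪ pre   = {pkg_at(p5,whs2), truck_at(t1,portB)} ∪ {pkg_at(p1,portB), truck_at(t1,portB)}
          = {pkg_at(p1,portB), pkg_at(p5,whs2), truck_at(t1,portB)}

== RESULT ==
["pkg_at(p1,portB)", "pkg_at(p5,whs2)", "truck_at(t1,portB)"]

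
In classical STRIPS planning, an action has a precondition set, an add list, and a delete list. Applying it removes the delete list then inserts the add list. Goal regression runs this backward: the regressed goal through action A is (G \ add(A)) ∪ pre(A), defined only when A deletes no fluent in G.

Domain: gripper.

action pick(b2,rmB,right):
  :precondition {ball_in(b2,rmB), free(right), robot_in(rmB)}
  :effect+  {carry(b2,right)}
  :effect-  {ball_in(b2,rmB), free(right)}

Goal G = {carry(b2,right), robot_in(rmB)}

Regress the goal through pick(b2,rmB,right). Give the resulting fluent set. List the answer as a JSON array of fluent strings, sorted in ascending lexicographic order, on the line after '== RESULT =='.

Regress:
  G ∩ del = {}  (empty — regression defined)
  G \ add = {carry(b2,right), robot_in(rmB)} \ {carry(b2,right)} = {robot_in(rmB)}
  ∪ pre   = {robot_in(rmB)} ∪ {ball_in(b2,rmB), free(right), robot_in(rmB)}
          = {ball_in(b2,rmB), free(right), robot_in(rmB)}

== RESULT ==
["ball_in(b2,rmB)", "free(right)", "robot_in(rmB)"]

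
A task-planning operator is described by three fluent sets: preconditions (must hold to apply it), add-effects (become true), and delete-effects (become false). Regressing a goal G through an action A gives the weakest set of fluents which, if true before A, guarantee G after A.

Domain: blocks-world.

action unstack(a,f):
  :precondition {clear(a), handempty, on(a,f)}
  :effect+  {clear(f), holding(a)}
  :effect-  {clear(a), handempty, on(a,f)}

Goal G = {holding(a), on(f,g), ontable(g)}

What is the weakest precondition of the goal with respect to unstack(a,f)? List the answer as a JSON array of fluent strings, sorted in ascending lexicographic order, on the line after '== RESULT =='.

Compute (G \ add) ∪ pre:
  G ∩ del = {}  (empty — regression defined)
  G \ add = {holding(a), on(f,g), ontable(g)} \ {clear(f), holding(a)} = {on(f,g), ontable(g)}
  ∪ pre   = {on(f,g), ontable(g)} ∪ {clear(a), handempty, on(a,f)}
          = {clear(a), handempty, on(a,f), on(f,g), ontable(g)}

== RESULT ==
["clear(a)", "handempty", "on(a,f)", "on(f,g)", "ontable(g)"]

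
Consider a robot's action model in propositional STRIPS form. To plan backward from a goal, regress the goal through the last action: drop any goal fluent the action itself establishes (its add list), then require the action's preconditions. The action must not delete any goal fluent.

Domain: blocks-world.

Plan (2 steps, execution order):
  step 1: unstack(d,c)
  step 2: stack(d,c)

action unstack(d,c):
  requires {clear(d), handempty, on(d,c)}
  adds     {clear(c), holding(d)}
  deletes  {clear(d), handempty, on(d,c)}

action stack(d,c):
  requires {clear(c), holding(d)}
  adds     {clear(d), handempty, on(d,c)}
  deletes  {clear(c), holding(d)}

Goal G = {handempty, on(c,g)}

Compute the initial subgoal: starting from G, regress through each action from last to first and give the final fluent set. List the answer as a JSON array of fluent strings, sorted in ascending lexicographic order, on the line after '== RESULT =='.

Regress step by step:
  through step 2 (stack(d,c)): drop {handempty}, keep {on(c,g)}, require {clear(c), holding(d)}
    → {clear(c), holding(d), on(c,g)}
  through step 1 (unstack(d,c)): drop {clear(c), holding(d)}, keep {on(c,g)}, require {clear(d), handempty, on(d,c)}
    → {clear(d), handempty, on(c,g), on(d,c)}

== RESULT ==
["clear(d)", "handempty", "on(c,g)", "on(d,c)"]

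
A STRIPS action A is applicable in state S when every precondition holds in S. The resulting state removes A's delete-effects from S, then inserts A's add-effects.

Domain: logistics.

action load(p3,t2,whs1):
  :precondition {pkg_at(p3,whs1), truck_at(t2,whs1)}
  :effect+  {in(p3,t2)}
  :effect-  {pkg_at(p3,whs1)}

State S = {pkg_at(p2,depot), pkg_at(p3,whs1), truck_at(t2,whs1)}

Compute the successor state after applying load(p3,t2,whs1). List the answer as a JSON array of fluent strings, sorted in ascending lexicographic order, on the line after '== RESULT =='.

Compute (S \ del) ∪ add:
  pre ⊆ S: {pkg_at(p3,whs1), truck_at(t2,whs1)} ⊆ S  — applicable
  S \ del = {pkg_at(p2,depot), truck_at(t2,whs1)}
  ∪ add   = {in(p3,t2), pkg_at(p2,depot), truck_at(t2,whs1)}

== RESULT ==
["in(p3,t2)", "pkg_at(p2,depot)", "truck_at(t2,whs1)"]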